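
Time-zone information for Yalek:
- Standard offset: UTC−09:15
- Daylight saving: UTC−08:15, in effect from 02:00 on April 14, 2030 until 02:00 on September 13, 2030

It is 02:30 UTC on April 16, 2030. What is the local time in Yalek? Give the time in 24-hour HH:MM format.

18:15

At the standard offset (UTC−09:15), 02:30 UTC − 9h15m = 17:15 Yalek standard time (rolling into the previous day, 15 April 2030).
Daylight saving runs 14 April – 13 September; the standard-time date in Yalek, April 15, 2030, is inside that window, so Yalek is at UTC−08:15.
02:30 UTC − 8h15m = 18:15 local (rolling into the previous day, 15 April 2030).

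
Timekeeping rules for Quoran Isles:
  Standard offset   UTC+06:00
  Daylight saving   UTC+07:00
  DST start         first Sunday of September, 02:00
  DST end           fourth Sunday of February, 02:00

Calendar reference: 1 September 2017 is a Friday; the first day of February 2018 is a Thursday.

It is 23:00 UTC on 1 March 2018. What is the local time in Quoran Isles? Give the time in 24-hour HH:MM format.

05:00

1 September 2017 is a Friday, so the first Sunday is September 3.
1 February 2018 is a Thursday, so the first Sunday is February 4 and the fourth is February 25.
At the standard offset (UTC+06:00), 23:00 UTC + 6h = 05:00 Quoran Isles standard time (rolling into the next day, 2 March 2018).
Daylight saving runs 3 September 2017 – 25 February 2018; the standard-time date in Quoran Isles, 2 March 2018, is outside that window, so Quoran Isles is on standard time at UTC+06:00.
23:00 UTC + 6h = 05:00 local (rolling into the next day, 2 March 2018).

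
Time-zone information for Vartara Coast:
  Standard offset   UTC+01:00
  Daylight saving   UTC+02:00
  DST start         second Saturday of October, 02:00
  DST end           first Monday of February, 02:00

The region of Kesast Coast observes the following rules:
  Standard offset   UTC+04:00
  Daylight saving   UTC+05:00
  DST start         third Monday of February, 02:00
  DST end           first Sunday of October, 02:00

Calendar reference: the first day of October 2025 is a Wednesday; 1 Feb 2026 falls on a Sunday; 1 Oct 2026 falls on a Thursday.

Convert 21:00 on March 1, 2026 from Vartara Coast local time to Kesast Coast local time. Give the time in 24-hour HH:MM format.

01:00

1 October 2025 is a Wednesday, so the first Saturday is October 4 and the second is October 11.
1 February 2026 is a Sunday, so the first Monday is February 2.
March 1, 2026 does not fall between 11 October 2025 and 2 February 2026, so daylight saving is not in effect and Vartara Coast is at UTC+01:00.
21:00 Vartara Coast − 1h = 20:00 UTC.
1 February 2026 is a Sunday, so the first Monday is February 2 and the third is February 16.
1 October 2026 is a Thursday, so the first Sunday is October 4.
At the standard offset (UTC+04:00), 20:00 UTC + 4h = 00:00 Kesast Coast standard time (rolling into the next day, 2 March 2026).
The standard-time date in Kesast Coast, March 2, 2026, lies within the daylight-saving period (16 February – 4 October), so Kesast Coast is on daylight time, UTC+05:00.
20:00 UTC + 5h = 01:00 Kesast Coast (rolling into the next day, 2 March 2026).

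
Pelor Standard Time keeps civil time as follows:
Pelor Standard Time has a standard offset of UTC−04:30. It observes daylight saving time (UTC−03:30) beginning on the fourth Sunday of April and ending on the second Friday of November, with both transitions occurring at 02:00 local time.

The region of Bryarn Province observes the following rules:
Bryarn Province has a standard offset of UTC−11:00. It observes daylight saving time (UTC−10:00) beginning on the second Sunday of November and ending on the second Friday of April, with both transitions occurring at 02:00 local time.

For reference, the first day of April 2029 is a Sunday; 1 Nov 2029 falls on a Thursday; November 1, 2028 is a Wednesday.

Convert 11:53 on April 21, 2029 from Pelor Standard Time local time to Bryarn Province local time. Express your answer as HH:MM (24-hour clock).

05:23

1 April 2029 is a Sunday, so the first Sunday is April 1 and the fourth is April 22.
1 November 2029 is a Thursday, so the first Friday is November 2 and the second is November 9.
April 21, 2029 does not fall between 22 April and 9 November, so daylight saving is not in effect and Pelor Standard Time is at UTC−04:30.
11:53 Pelor Standard Time + 4h30m = 16:23 UTC.
1 November 2028 is a Wednesday, so the first Sunday is November 5 and the second is November 12.
1 April 2029 is a Sunday, so the first Friday is April 6 and the second is April 13.
At the standard offset (UTC−11:00), 16:23 UTC − 11h = 05:23 Bryarn Province standard time.
Daylight saving runs 12 November 2028 – 13 April 2029; the standard-time date in Bryarn Province, April 21, 2029, is outside that window, so Bryarn Province is on standard time at UTC−11:00.
16:23 UTC − 11h = 05:23 Bryarn Province.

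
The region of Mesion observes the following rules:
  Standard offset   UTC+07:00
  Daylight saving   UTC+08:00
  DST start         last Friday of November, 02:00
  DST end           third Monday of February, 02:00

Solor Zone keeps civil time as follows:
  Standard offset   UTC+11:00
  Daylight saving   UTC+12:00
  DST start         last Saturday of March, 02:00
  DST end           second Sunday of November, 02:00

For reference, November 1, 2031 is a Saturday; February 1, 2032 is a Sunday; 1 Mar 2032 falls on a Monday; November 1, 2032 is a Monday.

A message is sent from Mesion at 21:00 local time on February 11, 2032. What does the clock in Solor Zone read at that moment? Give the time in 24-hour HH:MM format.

00:00

1 November 2031 is a Saturday, so Fridays fall on 7, 14, 21, 28; the last is November 28.
1 February 2032 is a Sunday, so the first Monday is February 2 and the third is February 16.
February 11, 2032 falls between 28 November 2031 and 16 February 2032, so daylight saving is in effect and Mesion is at UTC+08:00.
21:00 Mesion − 8h = 13:00 UTC.
1 March 2032 is a Monday, so Saturdays fall on 6, 13, 20, 27; the last is March 27.
1 November 2032 is a Monday, so the first Sunday is November 7 and the second is November 14.
At the standard offset (UTC+11:00), 13:00 UTC + 11h = 00:00 Solor Zone standard time (rolling into the next day, 12 February 2032).
Daylight saving runs 27 March – 14 November; the standard-time date in Solor Zone, February 12, 2032, is outside that window, so Solor Zone is on standard time at UTC+11:00.
13:00 UTC + 11h = 00:00 Solor Zone (rolling into the next day, 12 February 2032).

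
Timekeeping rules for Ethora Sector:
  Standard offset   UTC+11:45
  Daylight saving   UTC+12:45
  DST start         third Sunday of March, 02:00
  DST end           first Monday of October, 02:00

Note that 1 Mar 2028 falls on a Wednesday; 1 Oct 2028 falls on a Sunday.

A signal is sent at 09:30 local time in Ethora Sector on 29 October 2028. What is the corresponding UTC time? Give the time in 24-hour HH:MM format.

1 March 2028 is a Wednesday, so the first Sunday is March 5 and the third is March 19.
1 October 2028 is a Sunday, so the first Monday is October 2.
29 October 2028 does not fall between 19 March and 2 October, so daylight saving is not in effect and Ethora Sector is at UTC+11:45.
09:30 local − 11h45m = 21:45 UTC (rolling into the previous day, 28 October 2028).

21:45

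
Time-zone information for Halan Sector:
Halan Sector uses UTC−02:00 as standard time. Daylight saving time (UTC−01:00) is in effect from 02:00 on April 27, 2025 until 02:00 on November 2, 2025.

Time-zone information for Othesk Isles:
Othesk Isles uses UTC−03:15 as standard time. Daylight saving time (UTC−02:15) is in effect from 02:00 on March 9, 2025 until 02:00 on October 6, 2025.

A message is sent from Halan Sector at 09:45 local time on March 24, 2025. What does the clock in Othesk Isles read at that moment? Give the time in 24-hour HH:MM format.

March 24, 2025 does not fall between 27 April and 2 November, so daylight saving is not in effect and Halan Sector is at UTC−02:00.
09:45 Halan Sector + 2h = 11:45 UTC.
At the standard offset (UTC−03:15), 11:45 UTC − 3h15m = 08:30 Othesk Isles standard time.
The standard-time date in Othesk Isles, March 24, 2025, falls between 9 March and 6 October, so daylight saving is in effect and Othesk Isles is at UTC−02:15.
11:45 UTC − 2h15m = 09:30 Othesk Isles.

09:30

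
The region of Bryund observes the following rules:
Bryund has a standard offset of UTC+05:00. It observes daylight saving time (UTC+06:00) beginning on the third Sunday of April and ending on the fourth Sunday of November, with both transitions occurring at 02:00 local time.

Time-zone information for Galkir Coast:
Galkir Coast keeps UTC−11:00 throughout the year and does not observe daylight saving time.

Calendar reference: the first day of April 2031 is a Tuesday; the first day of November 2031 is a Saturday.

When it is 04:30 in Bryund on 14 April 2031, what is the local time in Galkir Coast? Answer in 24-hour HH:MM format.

12:30

1 April 2031 is a Tuesday, so the first Sunday is April 6 and the third is April 20.
1 November 2031 is a Saturday, so the first Sunday is November 2 and the fourth is November 23.
14 April 2031 is outside the daylight-saving period (20 April – 23 November), so Bryund is on standard time, UTC+05:00.
04:30 Bryund − 5h = 23:30 UTC (rolling into the previous day, 13 April 2031).
Galkir Coast has no daylight saving, so its offset is UTC−11:00 year-round.
23:30 UTC − 11h = 12:30 Galkir Coast.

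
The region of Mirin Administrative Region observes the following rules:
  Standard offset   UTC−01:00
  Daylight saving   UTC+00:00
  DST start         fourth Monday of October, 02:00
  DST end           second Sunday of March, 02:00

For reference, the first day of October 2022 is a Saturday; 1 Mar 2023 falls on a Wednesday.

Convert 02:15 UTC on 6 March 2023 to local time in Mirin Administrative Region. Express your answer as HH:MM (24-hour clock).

02:15

1 October 2022 is a Saturday, so the first Monday is October 3 and the fourth is October 24.
1 March 2023 is a Wednesday, so the first Sunday is March 5 and the second is March 12.
At the standard offset (UTC−01:00), 02:15 UTC − 1h = 01:15 Mirin Administrative Region standard time.
The standard-time date in Mirin Administrative Region, 6 March 2023, falls between 24 October 2022 and 12 March 2023, so daylight saving is in effect and Mirin Administrative Region is at UTC+00:00.
02:15 UTC + 0h = 02:15 local.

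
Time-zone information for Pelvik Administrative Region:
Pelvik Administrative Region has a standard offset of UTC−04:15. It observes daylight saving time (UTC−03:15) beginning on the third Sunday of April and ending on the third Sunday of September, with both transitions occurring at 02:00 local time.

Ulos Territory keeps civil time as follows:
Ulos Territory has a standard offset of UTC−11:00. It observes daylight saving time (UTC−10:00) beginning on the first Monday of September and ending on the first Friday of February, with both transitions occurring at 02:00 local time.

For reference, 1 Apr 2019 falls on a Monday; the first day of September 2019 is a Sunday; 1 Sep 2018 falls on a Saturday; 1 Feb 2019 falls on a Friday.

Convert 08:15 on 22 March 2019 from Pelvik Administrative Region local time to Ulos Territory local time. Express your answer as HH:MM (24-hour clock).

01:30

1 April 2019 is a Monday, so the first Sunday is April 7 and the third is April 21.
1 September 2019 is a Sunday, so the first Sunday is September 1 and the third is September 15.
Daylight saving runs 21 April – 15 September; 22 March 2019 is outside that window, so Pelvik Administrative Region is on standard time at UTC−04:15.
08:15 Pelvik Administrative Region + 4h15m = 12:30 UTC.
1 September 2018 is a Saturday, so the first Monday is September 3.
1 February 2019 is a Friday, so the first Friday is February 1.
At the standard offset (UTC−11:00), 12:30 UTC − 11h = 01:30 Ulos Territory standard time.
Daylight saving runs 3 September 2018 – 1 February 2019; the standard-time date in Ulos Territory, 22 March 2019, is outside that window, so Ulos Territory is on standard time at UTC−11:00.
12:30 UTC − 11h = 01:30 Ulos Territory.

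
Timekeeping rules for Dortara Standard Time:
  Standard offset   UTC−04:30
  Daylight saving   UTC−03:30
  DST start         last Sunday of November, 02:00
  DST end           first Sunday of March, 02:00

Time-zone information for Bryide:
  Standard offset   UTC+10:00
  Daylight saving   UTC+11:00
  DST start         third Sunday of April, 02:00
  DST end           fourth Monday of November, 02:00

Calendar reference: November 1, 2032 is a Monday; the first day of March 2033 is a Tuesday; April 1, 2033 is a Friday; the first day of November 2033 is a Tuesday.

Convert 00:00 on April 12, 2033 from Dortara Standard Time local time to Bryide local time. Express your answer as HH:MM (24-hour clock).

14:30

1 November 2032 is a Monday, so Sundays fall on 7, 14, 21, 28; the last is November 28.
1 March 2033 is a Tuesday, so the first Sunday is March 6.
April 12, 2033 does not fall between 28 November 2032 and 6 March 2033, so daylight saving is not in effect and Dortara Standard Time is at UTC−04:30.
00:00 Dortara Standard Time + 4h30m = 04:30 UTC.
1 April 2033 is a Friday, so the first Sunday is April 3 and the third is April 17.
1 November 2033 is a Tuesday, so the first Monday is November 7 and the fourth is November 28.
At the standard offset (UTC+10:00), 04:30 UTC + 10h = 14:30 Bryide standard time.
The standard-time date in Bryide, April 12, 2033, does not fall between 17 April and 28 November, so daylight saving is not in effect and Bryide is at UTC+10:00.
04:30 UTC + 10h = 14:30 Bryide.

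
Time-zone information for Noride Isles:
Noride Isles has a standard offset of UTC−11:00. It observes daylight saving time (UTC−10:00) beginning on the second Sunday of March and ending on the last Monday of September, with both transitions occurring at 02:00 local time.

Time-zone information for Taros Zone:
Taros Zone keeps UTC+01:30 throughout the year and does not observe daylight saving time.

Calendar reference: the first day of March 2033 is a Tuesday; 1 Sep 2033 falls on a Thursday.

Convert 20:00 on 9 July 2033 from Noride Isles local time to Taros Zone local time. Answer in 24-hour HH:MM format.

1 March 2033 is a Tuesday, so the first Sunday is March 6 and the second is March 13.
1 September 2033 is a Thursday, so Mondays fall on 5, 12, 19, 26; the last is September 26.
9 July 2033 falls between 13 March and 26 September, so daylight saving is in effect and Noride Isles is at UTC−10:00.
20:00 Noride Isles + 10h = 06:00 UTC (rolling into the next day, 10 July 2033).
Taros Zone stays on UTC+01:30 all year.
06:00 UTC + 1h30m = 07:30 Taros Zone.

07:30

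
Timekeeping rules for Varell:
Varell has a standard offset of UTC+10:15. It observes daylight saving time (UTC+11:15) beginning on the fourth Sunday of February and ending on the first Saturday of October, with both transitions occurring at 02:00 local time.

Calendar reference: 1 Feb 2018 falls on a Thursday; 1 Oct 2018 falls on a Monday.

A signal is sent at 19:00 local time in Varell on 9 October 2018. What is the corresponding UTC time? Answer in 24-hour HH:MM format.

08:45

1 February 2018 is a Thursday, so the first Sunday is February 4 and the fourth is February 25.
1 October 2018 is a Monday, so the first Saturday is October 6.
Daylight saving runs 25 February – 6 October; 9 October 2018 is outside that window, so Varell is on standard time at UTC+10:15.
19:00 local − 10h15m = 08:45 UTC.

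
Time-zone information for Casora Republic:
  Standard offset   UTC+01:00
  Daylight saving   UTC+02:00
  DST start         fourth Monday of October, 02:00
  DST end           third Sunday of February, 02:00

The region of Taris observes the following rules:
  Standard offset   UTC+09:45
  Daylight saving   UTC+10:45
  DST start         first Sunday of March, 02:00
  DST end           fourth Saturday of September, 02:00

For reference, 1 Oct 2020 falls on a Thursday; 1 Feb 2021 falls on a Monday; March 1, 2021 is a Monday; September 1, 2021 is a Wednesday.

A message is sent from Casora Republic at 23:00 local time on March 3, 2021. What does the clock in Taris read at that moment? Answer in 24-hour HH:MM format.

07:45

1 October 2020 is a Thursday, so the first Monday is October 5 and the fourth is October 26.
1 February 2021 is a Monday, so the first Sunday is February 7 and the third is February 21.
Daylight saving runs 26 October 2020 – 21 February 2021; March 3, 2021 is outside that window, so Casora Republic is on standard time at UTC+01:00.
23:00 Casora Republic − 1h = 22:00 UTC.
1 March 2021 is a Monday, so the first Sunday is March 7.
1 September 2021 is a Wednesday, so the first Saturday is September 4 and the fourth is September 25.
At the standard offset (UTC+09:45), 22:00 UTC + 9h45m = 07:45 Taris standard time (rolling into the next day, 4 March 2021).
Daylight saving runs 7 March – 25 September; the standard-time date in Taris, March 4, 2021, is outside that window, so Taris is on standard time at UTC+09:45.
22:00 UTC + 9h45m = 07:45 Taris (rolling into the next day, 4 March 2021).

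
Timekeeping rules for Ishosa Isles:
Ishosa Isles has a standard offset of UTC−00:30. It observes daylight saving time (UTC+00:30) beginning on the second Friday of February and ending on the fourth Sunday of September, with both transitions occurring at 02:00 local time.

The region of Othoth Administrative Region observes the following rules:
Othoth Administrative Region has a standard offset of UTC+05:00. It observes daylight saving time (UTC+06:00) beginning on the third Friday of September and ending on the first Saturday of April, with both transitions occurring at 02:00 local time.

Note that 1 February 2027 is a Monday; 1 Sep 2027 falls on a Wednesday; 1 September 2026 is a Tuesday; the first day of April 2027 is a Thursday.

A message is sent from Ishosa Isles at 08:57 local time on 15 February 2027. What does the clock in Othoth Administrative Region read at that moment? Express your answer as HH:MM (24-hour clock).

1 February 2027 is a Monday, so the first Friday is February 5 and the second is February 12.
1 September 2027 is a Wednesday, so the first Sunday is September 5 and the fourth is September 26.
Daylight saving runs 12 February – 26 September; 15 February 2027 is inside that window, so Ishosa Isles is at UTC+00:30.
08:57 Ishosa Isles − 0h30m = 08:27 UTC.
1 September 2026 is a Tuesday, so the first Friday is September 4 and the third is September 18.
1 April 2027 is a Thursday, so the first Saturday is April 3.
At the standard offset (UTC+05:00), 08:27 UTC + 5h = 13:27 Othoth Administrative Region standard time.
The standard-time date in Othoth Administrative Region, 15 February 2027, lies within the daylight-saving period (18 September 2026 – 3 April 2027), so Othoth Administrative Region is on daylight time, UTC+06:00.
08:27 UTC + 6h = 14:27 Othoth Administrative Region.

14:27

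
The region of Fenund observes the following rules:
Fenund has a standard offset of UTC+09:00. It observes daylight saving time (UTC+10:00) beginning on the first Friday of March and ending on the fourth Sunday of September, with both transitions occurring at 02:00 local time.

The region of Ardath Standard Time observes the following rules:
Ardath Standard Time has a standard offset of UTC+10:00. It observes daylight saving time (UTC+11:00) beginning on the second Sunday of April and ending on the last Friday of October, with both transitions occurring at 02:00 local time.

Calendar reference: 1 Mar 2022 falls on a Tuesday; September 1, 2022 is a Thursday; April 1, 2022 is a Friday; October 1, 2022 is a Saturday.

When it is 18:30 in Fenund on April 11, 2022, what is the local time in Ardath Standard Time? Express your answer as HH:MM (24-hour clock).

1 March 2022 is a Tuesday, so the first Friday is March 4.
1 September 2022 is a Thursday, so the first Sunday is September 4 and the fourth is September 25.
April 11, 2022 lies within the daylight-saving period (4 March – 25 September), so Fenund is on daylight time, UTC+10:00.
18:30 Fenund − 10h = 08:30 UTC.
1 April 2022 is a Friday, so the first Sunday is April 3 and the second is April 10.
1 October 2022 is a Saturday, so Fridays fall on 7, 14, 21, 28; the last is October 28.
At the standard offset (UTC+10:00), 08:30 UTC + 10h = 18:30 Ardath Standard Time standard time.
The standard-time date in Ardath Standard Time, April 11, 2022, falls between 10 April and 28 October, so daylight saving is in effect and Ardath Standard Time is at UTC+11:00.
08:30 UTC + 11h = 19:30 Ardath Standard Time.

19:30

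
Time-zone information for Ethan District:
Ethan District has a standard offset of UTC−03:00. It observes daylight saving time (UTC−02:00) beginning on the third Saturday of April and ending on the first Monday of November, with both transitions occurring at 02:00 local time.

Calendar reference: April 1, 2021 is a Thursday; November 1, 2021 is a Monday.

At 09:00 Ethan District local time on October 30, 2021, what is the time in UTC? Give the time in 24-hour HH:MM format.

11:00

1 April 2021 is a Thursday, so the first Saturday is April 3 and the third is April 17.
1 November 2021 is a Monday, so the first Monday is November 1.
October 30, 2021 falls between 17 April and 1 November, so daylight saving is in effect and Ethan District is at UTC−02:00.
09:00 local + 2h = 11:00 UTC.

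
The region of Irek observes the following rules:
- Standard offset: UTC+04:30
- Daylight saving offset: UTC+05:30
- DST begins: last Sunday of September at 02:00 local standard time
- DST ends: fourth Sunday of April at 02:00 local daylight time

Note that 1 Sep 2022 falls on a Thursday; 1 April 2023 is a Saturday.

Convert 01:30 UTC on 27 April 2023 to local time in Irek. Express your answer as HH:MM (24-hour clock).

1 September 2022 is a Thursday, so Sundays fall on 4, 11, 18, 25; the last is September 25.
1 April 2023 is a Saturday, so the first Sunday is April 2 and the fourth is April 23.
At the standard offset (UTC+04:30), 01:30 UTC + 4h30m = 06:00 Irek standard time.
The standard-time date in Irek, 27 April 2023, does not fall between 25 September 2022 and 23 April 2023, so daylight saving is not in effect and Irek is at UTC+04:30.
01:30 UTC + 4h30m = 06:00 local.

06:00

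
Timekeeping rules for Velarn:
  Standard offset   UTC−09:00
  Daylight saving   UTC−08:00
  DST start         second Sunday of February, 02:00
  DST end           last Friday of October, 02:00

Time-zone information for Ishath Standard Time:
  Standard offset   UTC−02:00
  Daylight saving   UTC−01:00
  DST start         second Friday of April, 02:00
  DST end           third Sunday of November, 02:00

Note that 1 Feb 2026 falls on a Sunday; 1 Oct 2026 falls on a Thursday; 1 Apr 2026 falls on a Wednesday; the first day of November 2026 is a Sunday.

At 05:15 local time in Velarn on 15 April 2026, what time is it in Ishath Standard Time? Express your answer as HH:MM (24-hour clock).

1 February 2026 is a Sunday, so the first Sunday is February 1 and the second is February 8.
1 October 2026 is a Thursday, so Fridays fall on 2, 9, 16, 23, 30; the last is October 30.
Daylight saving runs 8 February – 30 October; 15 April 2026 is inside that window, so Velarn is at UTC−08:00.
05:15 Velarn + 8h = 13:15 UTC.
1 April 2026 is a Wednesday, so the first Friday is April 3 and the second is April 10.
1 November 2026 is a Sunday, so the first Sunday is November 1 and the third is November 15.
At the standard offset (UTC−02:00), 13:15 UTC − 2h = 11:15 Ishath Standard Time standard time.
The standard-time date in Ishath Standard Time, 15 April 2026, lies within the daylight-saving period (10 April – 15 November), so Ishath Standard Time is on daylight time, UTC−01:00.
13:15 UTC − 1h = 12:15 Ishath Standard Time.

12:15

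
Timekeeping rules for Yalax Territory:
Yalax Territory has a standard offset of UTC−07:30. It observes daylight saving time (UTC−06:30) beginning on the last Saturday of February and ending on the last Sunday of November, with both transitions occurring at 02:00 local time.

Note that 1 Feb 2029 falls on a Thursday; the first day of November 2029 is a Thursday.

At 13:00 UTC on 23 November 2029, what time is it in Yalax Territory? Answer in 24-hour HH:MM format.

1 February 2029 is a Thursday, so Saturdays fall on 3, 10, 17, 24; the last is February 24.
1 November 2029 is a Thursday, so Sundays fall on 4, 11, 18, 25; the last is November 25.
At the standard offset (UTC−07:30), 13:00 UTC − 7h30m = 05:30 Yalax Territory standard time.
The standard-time date in Yalax Territory, 23 November 2029, lies within the daylight-saving period (24 February – 25 November), so Yalax Territory is on daylight time, UTC−06:30.
13:00 UTC − 6h30m = 06:30 local.

06:30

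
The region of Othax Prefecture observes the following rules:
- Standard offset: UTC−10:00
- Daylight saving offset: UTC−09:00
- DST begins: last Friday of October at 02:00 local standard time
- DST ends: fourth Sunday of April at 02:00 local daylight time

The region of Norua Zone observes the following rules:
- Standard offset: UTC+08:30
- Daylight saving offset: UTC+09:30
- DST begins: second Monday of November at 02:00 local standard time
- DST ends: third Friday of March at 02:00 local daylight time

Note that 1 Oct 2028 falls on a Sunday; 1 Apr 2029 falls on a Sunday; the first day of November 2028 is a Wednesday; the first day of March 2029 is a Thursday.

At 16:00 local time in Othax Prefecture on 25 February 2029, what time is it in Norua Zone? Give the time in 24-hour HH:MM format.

1 October 2028 is a Sunday, so Fridays fall on 6, 13, 20, 27; the last is October 27.
1 April 2029 is a Sunday, so the first Sunday is April 1 and the fourth is April 22.
25 February 2029 falls between 27 October 2028 and 22 April 2029, so daylight saving is in effect and Othax Prefecture is at UTC−09:00.
16:00 Othax Prefecture + 9h = 01:00 UTC (rolling into the next day, 26 February 2029).
1 November 2028 is a Wednesday, so the first Monday is November 6 and the second is November 13.
1 March 2029 is a Thursday, so the first Friday is March 2 and the third is March 16.
At the standard offset (UTC+08:30), 01:00 UTC + 8h30m = 09:30 Norua Zone standard time.
The standard-time date in Norua Zone, 26 February 2029, lies within the daylight-saving period (13 November 2028 – 16 March 2029), so Norua Zone is on daylight time, UTC+09:30.
01:00 UTC + 9h30m = 10:30 Norua Zone.

10:30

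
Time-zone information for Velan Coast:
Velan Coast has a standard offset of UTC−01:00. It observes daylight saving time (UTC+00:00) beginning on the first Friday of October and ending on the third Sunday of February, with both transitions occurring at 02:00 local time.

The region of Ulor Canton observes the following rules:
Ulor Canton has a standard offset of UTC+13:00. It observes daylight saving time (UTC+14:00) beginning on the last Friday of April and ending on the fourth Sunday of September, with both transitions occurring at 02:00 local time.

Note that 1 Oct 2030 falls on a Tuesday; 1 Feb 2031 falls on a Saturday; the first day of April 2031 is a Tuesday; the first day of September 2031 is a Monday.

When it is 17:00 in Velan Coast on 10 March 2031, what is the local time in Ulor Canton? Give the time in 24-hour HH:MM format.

1 October 2030 is a Tuesday, so the first Friday is October 4.
1 February 2031 is a Saturday, so the first Sunday is February 2 and the third is February 16.
Daylight saving runs 4 October 2030 – 16 February 2031; 10 March 2031 is outside that window, so Velan Coast is on standard time at UTC−01:00.
17:00 Velan Coast + 1h = 18:00 UTC.
1 April 2031 is a Tuesday, so Fridays fall on 4, 11, 18, 25; the last is April 25.
1 September 2031 is a Monday, so the first Sunday is September 7 and the fourth is September 28.
At the standard offset (UTC+13:00), 18:00 UTC + 13h = 07:00 Ulor Canton standard time (rolling into the next day, 11 March 2031).
Daylight saving runs 25 April – 28 September; the standard-time date in Ulor Canton, 11 March 2031, is outside that window, so Ulor Canton is on standard time at UTC+13:00.
18:00 UTC + 13h = 07:00 Ulor Canton (rolling into the next day, 11 March 2031).

07:00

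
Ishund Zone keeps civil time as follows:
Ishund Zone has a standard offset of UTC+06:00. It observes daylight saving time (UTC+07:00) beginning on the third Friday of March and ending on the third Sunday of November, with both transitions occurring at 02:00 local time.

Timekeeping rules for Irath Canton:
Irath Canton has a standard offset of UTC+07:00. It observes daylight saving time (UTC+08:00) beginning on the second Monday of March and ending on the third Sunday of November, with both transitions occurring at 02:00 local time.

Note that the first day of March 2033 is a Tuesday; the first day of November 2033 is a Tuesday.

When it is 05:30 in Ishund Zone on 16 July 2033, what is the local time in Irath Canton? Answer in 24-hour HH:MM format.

1 March 2033 is a Tuesday, so the first Friday is March 4 and the third is March 18.
1 November 2033 is a Tuesday, so the first Sunday is November 6 and the third is November 20.
16 July 2033 lies within the daylight-saving period (18 March – 20 November), so Ishund Zone is on daylight time, UTC+07:00.
05:30 Ishund Zone − 7h = 22:30 UTC (rolling into the previous day, 15 July 2033).
1 March 2033 is a Tuesday, so the first Monday is March 7 and the second is March 14.
1 November 2033 is a Tuesday, so the first Sunday is November 6 and the third is November 20.
At the standard offset (UTC+07:00), 22:30 UTC + 7h = 05:30 Irath Canton standard time (rolling into the next day, 16 July 2033).
Daylight saving runs 14 March – 20 November; the standard-time date in Irath Canton, 16 July 2033, is inside that window, so Irath Canton is at UTC+08:00.
22:30 UTC + 8h = 06:30 Irath Canton (rolling into the next day, 16 July 2033).

06:30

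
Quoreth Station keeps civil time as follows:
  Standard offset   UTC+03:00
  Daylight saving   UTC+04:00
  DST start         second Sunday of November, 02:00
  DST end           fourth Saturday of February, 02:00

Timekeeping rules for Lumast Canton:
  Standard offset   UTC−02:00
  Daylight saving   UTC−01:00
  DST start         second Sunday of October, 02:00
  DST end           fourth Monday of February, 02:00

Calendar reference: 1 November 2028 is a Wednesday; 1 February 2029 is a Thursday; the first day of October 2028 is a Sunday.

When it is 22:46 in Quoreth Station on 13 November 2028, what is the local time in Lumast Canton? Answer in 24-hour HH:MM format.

1 November 2028 is a Wednesday, so the first Sunday is November 5 and the second is November 12.
1 February 2029 is a Thursday, so the first Saturday is February 3 and the fourth is February 24.
Daylight saving runs 12 November 2028 – 24 February 2029; 13 November 2028 is inside that window, so Quoreth Station is at UTC+04:00.
22:46 Quoreth Station − 4h = 18:46 UTC.
1 October 2028 is a Sunday, so the first Sunday is October 1 and the second is October 8.
1 February 2029 is a Thursday, so the first Monday is February 5 and the fourth is February 26.
At the standard offset (UTC−02:00), 18:46 UTC − 2h = 16:46 Lumast Canton standard time.
The standard-time date in Lumast Canton, 13 November 2028, lies within the daylight-saving period (8 October 2028 – 26 February 2029), so Lumast Canton is on daylight time, UTC−01:00.
18:46 UTC − 1h = 17:46 Lumast Canton.

17:46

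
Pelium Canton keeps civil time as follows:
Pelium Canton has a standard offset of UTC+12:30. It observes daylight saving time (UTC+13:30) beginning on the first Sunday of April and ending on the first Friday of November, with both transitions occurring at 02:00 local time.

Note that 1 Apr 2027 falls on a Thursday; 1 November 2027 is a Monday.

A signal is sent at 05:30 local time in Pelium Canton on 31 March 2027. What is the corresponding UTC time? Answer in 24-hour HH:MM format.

1 April 2027 is a Thursday, so the first Sunday is April 4.
1 November 2027 is a Monday, so the first Friday is November 5.
31 March 2027 does not fall between 4 April and 5 November, so daylight saving is not in effect and Pelium Canton is at UTC+12:30.
05:30 local − 12h30m = 17:00 UTC (rolling into the previous day, 30 March 2027).

17:00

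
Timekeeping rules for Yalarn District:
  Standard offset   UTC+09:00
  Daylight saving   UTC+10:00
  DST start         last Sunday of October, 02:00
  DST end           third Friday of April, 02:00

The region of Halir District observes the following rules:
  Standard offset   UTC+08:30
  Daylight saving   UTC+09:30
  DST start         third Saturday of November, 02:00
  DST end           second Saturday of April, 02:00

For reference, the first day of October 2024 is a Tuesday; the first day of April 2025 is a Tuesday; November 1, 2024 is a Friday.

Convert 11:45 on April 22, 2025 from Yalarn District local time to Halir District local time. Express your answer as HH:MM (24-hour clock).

1 October 2024 is a Tuesday, so Sundays fall on 6, 13, 20, 27; the last is October 27.
1 April 2025 is a Tuesday, so the first Friday is April 4 and the third is April 18.
April 22, 2025 is outside the daylight-saving period (27 October 2024 – 18 April 2025), so Yalarn District is on standard time, UTC+09:00.
11:45 Yalarn District − 9h = 02:45 UTC.
1 November 2024 is a Friday, so the first Saturday is November 2 and the third is November 16.
1 April 2025 is a Tuesday, so the first Saturday is April 5 and the second is April 12.
At the standard offset (UTC+08:30), 02:45 UTC + 8h30m = 11:15 Halir District standard time.
Daylight saving runs 16 November 2024 – 12 April 2025; the standard-time date in Halir District, April 22, 2025, is outside that window, so Halir District is on standard time at UTC+08:30.
02:45 UTC + 8h30m = 11:15 Halir District.

11:15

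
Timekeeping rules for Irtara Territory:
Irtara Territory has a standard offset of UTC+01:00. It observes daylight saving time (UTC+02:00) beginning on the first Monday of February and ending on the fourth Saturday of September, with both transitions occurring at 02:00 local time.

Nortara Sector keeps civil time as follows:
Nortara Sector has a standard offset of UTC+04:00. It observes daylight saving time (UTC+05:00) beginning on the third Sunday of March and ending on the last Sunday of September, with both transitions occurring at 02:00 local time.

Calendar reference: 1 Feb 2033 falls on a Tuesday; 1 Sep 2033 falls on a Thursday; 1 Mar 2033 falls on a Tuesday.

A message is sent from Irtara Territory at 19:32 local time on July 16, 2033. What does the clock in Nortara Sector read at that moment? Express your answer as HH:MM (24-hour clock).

22:32

1 February 2033 is a Tuesday, so the first Monday is February 7.
1 September 2033 is a Thursday, so the first Saturday is September 3 and the fourth is September 24.
July 16, 2033 falls between 7 February and 24 September, so daylight saving is in effect and Irtara Territory is at UTC+02:00.
19:32 Irtara Territory − 2h = 17:32 UTC.
1 March 2033 is a Tuesday, so the first Sunday is March 6 and the third is March 20.
1 September 2033 is a Thursday, so Sundays fall on 4, 11, 18, 25; the last is September 25.
At the standard offset (UTC+04:00), 17:32 UTC + 4h = 21:32 Nortara Sector standard time.
The standard-time date in Nortara Sector, July 16, 2033, lies within the daylight-saving period (20 March – 25 September), so Nortara Sector is on daylight time, UTC+05:00.
17:32 UTC + 5h = 22:32 Nortara Sector.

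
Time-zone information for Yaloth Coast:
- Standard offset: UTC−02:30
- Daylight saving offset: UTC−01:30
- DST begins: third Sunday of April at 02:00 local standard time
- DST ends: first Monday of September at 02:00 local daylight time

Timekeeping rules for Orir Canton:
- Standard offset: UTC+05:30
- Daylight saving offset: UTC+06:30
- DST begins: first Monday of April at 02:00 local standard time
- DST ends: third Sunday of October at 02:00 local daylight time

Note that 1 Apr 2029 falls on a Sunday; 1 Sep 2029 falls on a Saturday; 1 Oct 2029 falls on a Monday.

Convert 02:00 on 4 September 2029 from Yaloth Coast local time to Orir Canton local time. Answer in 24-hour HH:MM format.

1 April 2029 is a Sunday, so the first Sunday is April 1 and the third is April 15.
1 September 2029 is a Saturday, so the first Monday is September 3.
4 September 2029 does not fall between 15 April and 3 September, so daylight saving is not in effect and Yaloth Coast is at UTC−02:30.
02:00 Yaloth Coast + 2h30m = 04:30 UTC.
1 April 2029 is a Sunday, so the first Monday is April 2.
1 October 2029 is a Monday, so the first Sunday is October 7 and the third is October 21.
At the standard offset (UTC+05:30), 04:30 UTC + 5h30m = 10:00 Orir Canton standard time.
The standard-time date in Orir Canton, 4 September 2029, falls between 2 April and 21 October, so daylight saving is in effect and Orir Canton is at UTC+06:30.
04:30 UTC + 6h30m = 11:00 Orir Canton.

11:00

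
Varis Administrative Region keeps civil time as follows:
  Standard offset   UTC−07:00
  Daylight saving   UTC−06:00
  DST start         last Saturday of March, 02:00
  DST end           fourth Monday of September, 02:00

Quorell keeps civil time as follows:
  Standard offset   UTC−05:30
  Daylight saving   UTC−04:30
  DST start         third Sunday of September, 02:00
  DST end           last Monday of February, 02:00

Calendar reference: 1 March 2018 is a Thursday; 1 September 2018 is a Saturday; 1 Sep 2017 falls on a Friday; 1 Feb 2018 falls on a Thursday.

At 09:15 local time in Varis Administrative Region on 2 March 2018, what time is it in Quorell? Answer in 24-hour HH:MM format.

10:45

1 March 2018 is a Thursday, so Saturdays fall on 3, 10, 17, 24, 31; the last is March 31.
1 September 2018 is a Saturday, so the first Monday is September 3 and the fourth is September 24.
2 March 2018 does not fall between 31 March and 24 September, so daylight saving is not in effect and Varis Administrative Region is at UTC−07:00.
09:15 Varis Administrative Region + 7h = 16:15 UTC.
1 September 2017 is a Friday, so the first Sunday is September 3 and the third is September 17.
1 February 2018 is a Thursday, so Mondays fall on 5, 12, 19, 26; the last is February 26.
At the standard offset (UTC−05:30), 16:15 UTC − 5h30m = 10:45 Quorell standard time.
The standard-time date in Quorell, 2 March 2018, is outside the daylight-saving period (17 September 2017 – 26 February 2018), so Quorell is on standard time, UTC−05:30.
16:15 UTC − 5h30m = 10:45 Quorell.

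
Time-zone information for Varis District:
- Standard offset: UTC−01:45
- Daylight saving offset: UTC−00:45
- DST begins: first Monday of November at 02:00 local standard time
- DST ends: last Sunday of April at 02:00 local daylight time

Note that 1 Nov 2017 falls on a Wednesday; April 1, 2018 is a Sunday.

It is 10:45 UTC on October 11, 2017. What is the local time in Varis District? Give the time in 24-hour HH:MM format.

09:00

1 November 2017 is a Wednesday, so the first Monday is November 6.
1 April 2018 is a Sunday, so Sundays fall on 1, 8, 15, 22, 29; the last is April 29.
At the standard offset (UTC−01:45), 10:45 UTC − 1h45m = 09:00 Varis District standard time.
The standard-time date in Varis District, October 11, 2017, is outside the daylight-saving period (6 November 2017 – 29 April 2018), so Varis District is on standard time, UTC−01:45.
10:45 UTC − 1h45m = 09:00 local.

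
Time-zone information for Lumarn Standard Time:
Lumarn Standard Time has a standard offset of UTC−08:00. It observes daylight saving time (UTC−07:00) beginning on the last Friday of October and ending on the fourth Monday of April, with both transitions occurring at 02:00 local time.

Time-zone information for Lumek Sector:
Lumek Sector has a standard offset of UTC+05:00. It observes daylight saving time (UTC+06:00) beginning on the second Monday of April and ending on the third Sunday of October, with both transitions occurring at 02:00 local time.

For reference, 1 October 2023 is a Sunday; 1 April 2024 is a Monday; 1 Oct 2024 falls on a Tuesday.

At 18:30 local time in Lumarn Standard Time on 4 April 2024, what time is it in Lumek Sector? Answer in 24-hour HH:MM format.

06:30

1 October 2023 is a Sunday, so Fridays fall on 6, 13, 20, 27; the last is October 27.
1 April 2024 is a Monday, so the first Monday is April 1 and the fourth is April 22.
4 April 2024 falls between 27 October 2023 and 22 April 2024, so daylight saving is in effect and Lumarn Standard Time is at UTC−07:00.
18:30 Lumarn Standard Time + 7h = 01:30 UTC (rolling into the next day, 5 April 2024).
1 April 2024 is a Monday, so the first Monday is April 1 and the second is April 8.
1 October 2024 is a Tuesday, so the first Sunday is October 6 and the third is October 20.
At the standard offset (UTC+05:00), 01:30 UTC + 5h = 06:30 Lumek Sector standard time.
The standard-time date in Lumek Sector, 5 April 2024, is outside the daylight-saving period (8 April – 20 October), so Lumek Sector is on standard time, UTC+05:00.
01:30 UTC + 5h = 06:30 Lumek Sector.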